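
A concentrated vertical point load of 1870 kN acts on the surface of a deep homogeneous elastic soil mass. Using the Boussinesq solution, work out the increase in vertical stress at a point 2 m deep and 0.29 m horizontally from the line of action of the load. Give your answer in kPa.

Boussinesq vertical stress below a point load on an elastic half-space:
Δσ_z = 3P/(2πz²) · [1 + (r/z)²]^(−5/2)
r/z = 0.29/2 = 0.145; [1+(r/z)²]^(−5/2) = 0.94931.
Δσ_z = 3×1870/(2π×2²) × 0.94931 = 223.21 × 0.94931 = 211.9 kPa

Δσ_z ≈ 212 kPa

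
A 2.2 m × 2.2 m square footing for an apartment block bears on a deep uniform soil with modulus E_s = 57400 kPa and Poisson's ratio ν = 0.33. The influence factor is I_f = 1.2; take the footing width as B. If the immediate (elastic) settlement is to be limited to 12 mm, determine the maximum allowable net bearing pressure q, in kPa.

S_e = q·B·(1−ν²)/E_s · I_f  ⇒  q = S_e·E_s / (B·(1−ν²)·I_f).
q = 0.012 × 57400 / (2.2 × 0.8911 × 1.2) = 292.8 kPa

q ≈ 293 kPa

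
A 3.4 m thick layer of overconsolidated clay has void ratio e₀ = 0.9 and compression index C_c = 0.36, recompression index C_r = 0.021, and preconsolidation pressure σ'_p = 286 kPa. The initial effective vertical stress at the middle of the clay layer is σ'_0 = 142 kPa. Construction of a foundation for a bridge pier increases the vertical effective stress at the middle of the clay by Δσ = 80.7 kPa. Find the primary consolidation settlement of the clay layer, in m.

Final effective stress: σ'_f = 142 + 80.7 = 222.7 kPa.
σ'_f = 222.7 ≤ σ'_p = 286 kPa, so the clay remains overconsolidated and only the recompression index applies:
S_c = C_r·H/(1+e₀)·log₁₀(σ'_f/σ'_0) = 0.021×3.4/1.9×log₁₀(222.7/142)
    = 0.03758 × 0.19543 = 0.007344 m

S_c ≈ 0.00734 m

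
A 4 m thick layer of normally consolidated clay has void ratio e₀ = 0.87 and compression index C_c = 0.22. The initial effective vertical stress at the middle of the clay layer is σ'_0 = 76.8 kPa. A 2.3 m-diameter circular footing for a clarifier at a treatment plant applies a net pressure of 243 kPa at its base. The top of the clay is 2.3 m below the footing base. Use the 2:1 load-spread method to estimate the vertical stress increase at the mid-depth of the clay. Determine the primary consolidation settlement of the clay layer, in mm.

S_c ≈ 66.5 mm

Mid-depth of clay below the footing base: z = 2.3 + 4/2 = 4.3 m.
Stress increase at mid-clay by the 2:1 spreading method:
Δσ ≈ qD²/(D+z)² = 243×2.3²/(2.3+4.3)² = 29.51 kPa
Final effective stress: σ'_f = σ'_0 + Δσ = 76.8 + 29.51 = 106.31 kPa.
Normally consolidated clay, so the full stress increment lies on the virgin compression line:
S_c = C_c·H/(1+e₀)·log₁₀(σ'_f/σ'_0) = 0.22×4/(1+0.87)×log₁₀(106.31/76.8)
    = 0.47059 × 0.14121 = 0.06645 m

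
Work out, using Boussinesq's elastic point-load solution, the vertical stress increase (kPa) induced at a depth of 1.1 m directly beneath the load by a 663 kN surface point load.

Δσ_z ≈ 262 kPa

Boussinesq vertical stress below a point load on an elastic half-space:
Δσ_z = 3P/(2πz²) · [1 + (r/z)²]^(−5/2)
r/z = 0/1.1 = 0; [1+(r/z)²]^(−5/2) = 1.
Δσ_z = 3×663/(2π×1.1²) × 1 = 261.62 × 1 = 261.6 kPa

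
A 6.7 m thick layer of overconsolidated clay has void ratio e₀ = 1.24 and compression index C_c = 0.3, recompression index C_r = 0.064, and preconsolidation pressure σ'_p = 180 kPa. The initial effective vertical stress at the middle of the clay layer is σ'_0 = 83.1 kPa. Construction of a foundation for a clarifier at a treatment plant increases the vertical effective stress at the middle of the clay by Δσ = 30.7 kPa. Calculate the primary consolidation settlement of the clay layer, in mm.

Final effective stress: σ'_f = 83.1 + 30.7 = 113.8 kPa.
σ'_f = 113.8 ≤ σ'_p = 180 kPa, so the clay remains overconsolidated and only the recompression index applies:
S_c = C_r·H/(1+e₀)·log₁₀(σ'_f/σ'_0) = 0.064×6.7/2.24×log₁₀(113.8/83.1)
    = 0.19143 × 0.13654 = 0.02614 m

S_c ≈ 26.1 mm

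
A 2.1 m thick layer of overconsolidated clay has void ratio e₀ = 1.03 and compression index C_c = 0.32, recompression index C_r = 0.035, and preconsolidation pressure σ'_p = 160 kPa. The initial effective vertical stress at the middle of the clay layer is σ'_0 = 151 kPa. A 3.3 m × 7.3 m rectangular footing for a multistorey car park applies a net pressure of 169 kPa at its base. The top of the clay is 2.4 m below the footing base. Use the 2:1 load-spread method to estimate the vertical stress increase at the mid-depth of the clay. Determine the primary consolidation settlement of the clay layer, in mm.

S_c ≈ 38 mm

Mid-depth of clay below the footing base: z = 2.4 + 2.1/2 = 3.45 m.
Stress increase at mid-clay by the 2:1 spreading method:
Δσ = qBL/((B+z)(L+z)) = 169×3.3×7.3/((3.3+3.45)(7.3+3.45)) = 56.106 kPa
Final effective stress: σ'_f = 151 + 56.106 = 207.11 kPa.
σ'_f = 207.11 > σ'_p = 160 kPa, so the stress path crosses the preconsolidation pressure — recompression up to σ'_p, then virgin compression beyond:
S_c = H/(1+e₀)·[C_r·log₁₀(σ'_p/σ'_0) + C_c·log₁₀(σ'_f/σ'_p)]
    = 2.1/2.03 × [0.035×log₁₀(160/151) + 0.32×log₁₀(207.11/160)]
    = 1.0345 × [0.00088001 + 0.035866] = 0.03801 m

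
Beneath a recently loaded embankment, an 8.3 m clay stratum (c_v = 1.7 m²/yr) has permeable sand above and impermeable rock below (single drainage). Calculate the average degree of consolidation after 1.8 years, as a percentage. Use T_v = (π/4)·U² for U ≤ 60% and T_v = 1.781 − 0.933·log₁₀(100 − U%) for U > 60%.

U ≈ 23.8 %

Drainage path length: H_d = H = 8.3 m (single drainage).
T_v = c_v·t/H_d² = 1.7×1.8/8.3² = 0.044419.
T_v = 0.044419 corresponds to the U ≤ 60% branch:
U = √(4T_v/π) = 0.2378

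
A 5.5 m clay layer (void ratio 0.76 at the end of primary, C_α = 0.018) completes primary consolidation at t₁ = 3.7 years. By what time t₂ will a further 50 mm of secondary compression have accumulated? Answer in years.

S_s = C_α·H/(1+e_p)·log₁₀(t₂/t₁) ⇒ log₁₀(t₂/t₁) = S_s·(1+e_p)/(C_α·H).
log₁₀(t₂/t₁) = 0.05 × (1+0.76) / (0.018×5.5) = 0.8889
t₂ = t₁ × 10^0.8889 = 3.7 × 7.743 = 28.65 years

t₂ ≈ 28.6 years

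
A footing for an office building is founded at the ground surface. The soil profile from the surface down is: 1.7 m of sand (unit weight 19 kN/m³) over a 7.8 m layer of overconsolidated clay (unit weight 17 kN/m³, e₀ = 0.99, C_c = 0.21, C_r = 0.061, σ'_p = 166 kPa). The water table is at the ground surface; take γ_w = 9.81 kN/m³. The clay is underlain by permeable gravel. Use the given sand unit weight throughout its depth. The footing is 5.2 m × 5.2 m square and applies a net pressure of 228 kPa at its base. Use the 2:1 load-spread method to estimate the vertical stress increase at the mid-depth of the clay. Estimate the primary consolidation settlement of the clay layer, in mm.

Mid-depth of clay below the ground surface: z = 1.7 + 7.8/2 = 5.6 m.
Total vertical stress at mid-clay: σ_v = 19×1.7 + 17×3.9 = 98.6 kPa.
Pore pressure: u = 9.81×(5.6 − 0) = 54.936 kPa.
Initial effective stress: σ'_0 = σ_v − u = 98.6 − 54.936 = 43.664 kPa.
Stress increase at mid-clay by the 2:1 spreading method:
Δσ = qBL/((B+z)(L+z)) = 228×5.2×5.2/((5.2+5.6)(5.2+5.6)) = 52.856 kPa
Final effective stress: σ'_f = 43.664 + 52.856 = 96.52 kPa.
σ'_f = 96.52 ≤ σ'_p = 166 kPa, so the clay remains overconsolidated and only the recompression index applies:
S_c = C_r·H/(1+e₀)·log₁₀(σ'_f/σ'_0) = 0.061×7.8/1.99×log₁₀(96.52/43.664)
    = 0.2391 × 0.34449 = 0.08237 m

S_c ≈ 82.4 mm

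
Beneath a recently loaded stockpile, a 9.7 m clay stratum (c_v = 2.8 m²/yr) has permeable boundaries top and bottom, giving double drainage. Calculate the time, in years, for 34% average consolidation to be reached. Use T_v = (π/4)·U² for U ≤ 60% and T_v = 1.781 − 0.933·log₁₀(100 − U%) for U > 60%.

Drainage path length: H_d = H/2 = 4.85 m (double drainage).
U ≤ 60%: T_v = (π/4)·U² = (π/4)×0.34² = 0.090792.
t = T_v·H_d²/c_v = 0.090792×4.85²/2.8 = 0.7627 years.

t ≈ 0.763 years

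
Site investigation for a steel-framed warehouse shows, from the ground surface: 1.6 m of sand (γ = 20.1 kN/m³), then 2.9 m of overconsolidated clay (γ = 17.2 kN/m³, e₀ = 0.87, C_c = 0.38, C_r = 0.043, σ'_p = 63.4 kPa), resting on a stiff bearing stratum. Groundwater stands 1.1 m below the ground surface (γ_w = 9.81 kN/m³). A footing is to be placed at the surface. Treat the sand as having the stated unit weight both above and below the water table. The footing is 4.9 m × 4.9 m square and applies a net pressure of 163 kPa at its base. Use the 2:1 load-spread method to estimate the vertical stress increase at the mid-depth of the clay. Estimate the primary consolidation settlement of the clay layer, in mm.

Mid-depth of clay below the ground surface: z = 1.6 + 2.9/2 = 3.05 m.
Total vertical stress at mid-clay: σ_v = 20.1×1.6 + 17.2×1.45 = 57.1 kPa.
Pore pressure: u = 9.81×(3.05 − 1.1) = 19.13 kPa.
Initial effective stress: σ'_0 = σ_v − u = 57.1 − 19.13 = 37.97 kPa.
Stress increase at mid-clay by the 2:1 spreading method:
Δσ = qBL/((B+z)(L+z)) = 163×4.9×4.9/((4.9+3.05)(4.9+3.05)) = 61.922 kPa
Final effective stress: σ'_f = 37.97 + 61.922 = 99.892 kPa.
σ'_f = 99.892 > σ'_p = 63.4 kPa, so the stress path crosses the preconsolidation pressure — recompression up to σ'_p, then virgin compression beyond:
S_c = H/(1+e₀)·[C_r·log₁₀(σ'_p/σ'_0) + C_c·log₁₀(σ'_f/σ'_p)]
    = 2.9/1.87 × [0.043×log₁₀(63.4/37.97) + 0.38×log₁₀(99.892/63.4)]
    = 1.5508 × [0.0095739 + 0.075028] = 0.1312 m

S_c ≈ 131 mm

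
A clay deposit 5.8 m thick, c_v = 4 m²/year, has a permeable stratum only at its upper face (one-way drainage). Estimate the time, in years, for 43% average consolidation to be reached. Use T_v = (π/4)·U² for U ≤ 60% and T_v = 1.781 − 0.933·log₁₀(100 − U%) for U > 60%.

Drainage path length: H_d = H = 5.8 m (single drainage).
U ≤ 60%: T_v = (π/4)·U² = (π/4)×0.43² = 0.14522.
t = T_v·H_d²/c_v = 0.14522×5.8²/4 = 1.221 years.

t ≈ 1.22 years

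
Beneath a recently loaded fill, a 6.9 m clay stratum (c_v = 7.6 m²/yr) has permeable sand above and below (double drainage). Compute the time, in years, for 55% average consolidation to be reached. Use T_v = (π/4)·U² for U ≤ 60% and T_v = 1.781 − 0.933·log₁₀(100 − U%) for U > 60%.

Drainage path length: H_d = H/2 = 3.45 m (double drainage).
U ≤ 60%: T_v = (π/4)·U² = (π/4)×0.55² = 0.23758.
t = T_v·H_d²/c_v = 0.23758×3.45²/7.6 = 0.3721 years.

t ≈ 0.372 years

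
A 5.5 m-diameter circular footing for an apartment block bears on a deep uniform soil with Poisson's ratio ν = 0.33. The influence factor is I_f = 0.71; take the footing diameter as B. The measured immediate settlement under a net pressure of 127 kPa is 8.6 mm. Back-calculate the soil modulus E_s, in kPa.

S_e = q·B·(1−ν²)/E_s · I_f  ⇒  E_s = q·B·(1−ν²)·I_f / S_e.
E_s = 127 × 5.5 × 0.8911 × 0.71 / 0.0086 = 51390 kPa

E_s ≈ 51400 kPa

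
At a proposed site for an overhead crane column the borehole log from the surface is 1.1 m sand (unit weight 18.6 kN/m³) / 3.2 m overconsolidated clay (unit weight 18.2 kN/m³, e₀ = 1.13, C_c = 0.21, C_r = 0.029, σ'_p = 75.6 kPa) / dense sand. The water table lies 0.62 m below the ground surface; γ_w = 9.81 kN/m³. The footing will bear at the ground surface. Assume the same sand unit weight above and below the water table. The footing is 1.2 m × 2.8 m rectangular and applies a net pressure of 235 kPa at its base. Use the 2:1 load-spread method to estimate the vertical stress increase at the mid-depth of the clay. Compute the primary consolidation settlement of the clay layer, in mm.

Mid-depth of clay below the ground surface: z = 1.1 + 3.2/2 = 2.7 m.
Total vertical stress at mid-clay: σ_v = 18.6×1.1 + 18.2×1.6 = 49.58 kPa.
Pore pressure: u = 9.81×(2.7 − 0.62) = 20.405 kPa.
Initial effective stress: σ'_0 = σ_v − u = 49.58 − 20.405 = 29.175 kPa.
Stress increase at mid-clay by the 2:1 spreading method:
Δσ = qBL/((B+z)(L+z)) = 235×1.2×2.8/((1.2+2.7)(2.8+2.7)) = 36.811 kPa
Final effective stress: σ'_f = 29.175 + 36.811 = 65.986 kPa.
σ'_f = 65.986 ≤ σ'_p = 75.6 kPa, so the clay remains overconsolidated and only the recompression index applies:
S_c = C_r·H/(1+e₀)·log₁₀(σ'_f/σ'_0) = 0.029×3.2/2.13×log₁₀(65.986/29.175)
    = 0.043567 × 0.35444 = 0.01544 m

S_c ≈ 15.4 mm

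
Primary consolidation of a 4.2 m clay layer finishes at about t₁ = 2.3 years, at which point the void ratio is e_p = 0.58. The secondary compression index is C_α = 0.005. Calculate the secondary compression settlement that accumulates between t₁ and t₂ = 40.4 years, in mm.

Secondary compression: S_s = C_α·H/(1+e_p)·log₁₀(t₂/t₁)
S_s = 0.005×4.2/(1+0.58)×log₁₀(40.4/2.3)
    = 0.01329 × 1.245 = 0.01654 m

S_s ≈ 16.5 mm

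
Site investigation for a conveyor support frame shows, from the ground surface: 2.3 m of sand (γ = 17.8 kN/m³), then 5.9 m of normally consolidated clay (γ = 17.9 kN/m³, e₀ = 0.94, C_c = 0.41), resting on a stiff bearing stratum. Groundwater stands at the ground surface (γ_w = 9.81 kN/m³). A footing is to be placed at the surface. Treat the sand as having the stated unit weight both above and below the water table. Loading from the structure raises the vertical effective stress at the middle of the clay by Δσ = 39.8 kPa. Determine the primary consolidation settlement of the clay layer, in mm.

S_c ≈ 359 mm

Mid-depth of clay below the ground surface: z = 2.3 + 5.9/2 = 5.25 m.
Total vertical stress at mid-clay: σ_v = 17.8×2.3 + 17.9×2.95 = 93.745 kPa.
Pore pressure: u = 9.81×(5.25 − 0) = 51.503 kPa.
Initial effective stress: σ'_0 = σ_v − u = 93.745 − 51.503 = 42.242 kPa.
Final effective stress: σ'_f = σ'_0 + Δσ = 42.242 + 39.8 = 82.042 kPa.
Normally consolidated clay, so the full stress increment lies on the virgin compression line:
S_c = C_c·H/(1+e₀)·log₁₀(σ'_f/σ'_0) = 0.41×5.9/(1+0.94)×log₁₀(82.042/42.242)
    = 1.2469 × 0.28829 = 0.3595 m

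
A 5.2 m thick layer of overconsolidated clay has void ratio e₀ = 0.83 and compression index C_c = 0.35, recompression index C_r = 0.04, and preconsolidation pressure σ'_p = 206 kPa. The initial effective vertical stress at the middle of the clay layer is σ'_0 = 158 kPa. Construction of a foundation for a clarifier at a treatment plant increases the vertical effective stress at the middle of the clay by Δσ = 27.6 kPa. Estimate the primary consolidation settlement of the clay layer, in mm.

S_c ≈ 7.95 mm

Final effective stress: σ'_f = 158 + 27.6 = 185.6 kPa.
σ'_f = 185.6 ≤ σ'_p = 206 kPa, so the clay remains overconsolidated and only the recompression index applies:
S_c = C_r·H/(1+e₀)·log₁₀(σ'_f/σ'_0) = 0.04×5.2/1.83×log₁₀(185.6/158)
    = 0.11366 × 0.069921 = 0.007947 m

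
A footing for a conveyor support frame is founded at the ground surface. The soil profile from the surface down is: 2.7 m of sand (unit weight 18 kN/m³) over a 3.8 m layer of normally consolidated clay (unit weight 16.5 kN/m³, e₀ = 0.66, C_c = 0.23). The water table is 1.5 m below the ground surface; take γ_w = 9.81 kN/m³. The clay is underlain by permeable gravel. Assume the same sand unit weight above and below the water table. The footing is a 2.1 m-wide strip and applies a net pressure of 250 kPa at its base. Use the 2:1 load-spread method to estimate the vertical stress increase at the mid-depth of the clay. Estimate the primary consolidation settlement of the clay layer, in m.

S_c ≈ 0.217 m

Mid-depth of clay below the ground surface: z = 2.7 + 3.8/2 = 4.6 m.
Total vertical stress at mid-clay: σ_v = 18×2.7 + 16.5×1.9 = 79.95 kPa.
Pore pressure: u = 9.81×(4.6 − 1.5) = 30.411 kPa.
Initial effective stress: σ'_0 = σ_v − u = 79.95 − 30.411 = 49.539 kPa.
Stress increase at mid-clay by the 2:1 spreading method:
Δσ = qB/(B+z) = 250×2.1/(2.1+4.6) = 78.358 kPa
Final effective stress: σ'_f = σ'_0 + Δσ = 49.539 + 78.358 = 127.9 kPa.
Normally consolidated clay, so the full stress increment lies on the virgin compression line:
S_c = C_c·H/(1+e₀)·log₁₀(σ'_f/σ'_0) = 0.23×3.8/(1+0.66)×log₁₀(127.9/49.539)
    = 0.52651 × 0.41192 = 0.2169 m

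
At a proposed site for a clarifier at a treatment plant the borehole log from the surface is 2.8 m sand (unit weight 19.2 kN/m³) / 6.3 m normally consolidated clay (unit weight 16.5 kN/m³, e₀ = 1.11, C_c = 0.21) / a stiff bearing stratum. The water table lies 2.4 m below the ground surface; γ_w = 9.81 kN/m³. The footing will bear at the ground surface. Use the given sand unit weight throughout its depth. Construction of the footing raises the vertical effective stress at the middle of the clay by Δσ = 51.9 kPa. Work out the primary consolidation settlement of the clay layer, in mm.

Mid-depth of clay below the ground surface: z = 2.8 + 6.3/2 = 5.95 m.
Total vertical stress at mid-clay: σ_v = 19.2×2.8 + 16.5×3.15 = 105.73 kPa.
Pore pressure: u = 9.81×(5.95 − 2.4) = 34.825 kPa.
Initial effective stress: σ'_0 = σ_v − u = 105.73 − 34.825 = 70.905 kPa.
Final effective stress: σ'_f = σ'_0 + Δσ = 70.905 + 51.9 = 122.81 kPa.
Normally consolidated clay, so the full stress increment lies on the virgin compression line:
S_c = C_c·H/(1+e₀)·log₁₀(σ'_f/σ'_0) = 0.21×6.3/(1+1.11)×log₁₀(122.81/70.905)
    = 0.62701 × 0.23856 = 0.1496 m

S_c ≈ 150 mm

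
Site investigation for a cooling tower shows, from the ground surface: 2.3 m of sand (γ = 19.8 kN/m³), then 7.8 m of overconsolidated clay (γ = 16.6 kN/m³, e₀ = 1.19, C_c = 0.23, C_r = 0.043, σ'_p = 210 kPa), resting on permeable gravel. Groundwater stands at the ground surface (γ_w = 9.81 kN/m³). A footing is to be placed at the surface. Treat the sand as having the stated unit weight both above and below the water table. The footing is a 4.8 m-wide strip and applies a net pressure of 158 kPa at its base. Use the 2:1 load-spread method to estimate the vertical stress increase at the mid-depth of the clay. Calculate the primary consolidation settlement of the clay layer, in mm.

S_c ≈ 58.1 mm

Mid-depth of clay below the ground surface: z = 2.3 + 7.8/2 = 6.2 m.
Total vertical stress at mid-clay: σ_v = 19.8×2.3 + 16.6×3.9 = 110.28 kPa.
Pore pressure: u = 9.81×(6.2 − 0) = 60.822 kPa.
Initial effective stress: σ'_0 = σ_v − u = 110.28 − 60.822 = 49.458 kPa.
Stress increase at mid-clay by the 2:1 spreading method:
Δσ = qB/(B+z) = 158×4.8/(4.8+6.2) = 68.945 kPa
Final effective stress: σ'_f = 49.458 + 68.945 = 118.4 kPa.
σ'_f = 118.4 ≤ σ'_p = 210 kPa, so the clay remains overconsolidated and only the recompression index applies:
S_c = C_r·H/(1+e₀)·log₁₀(σ'_f/σ'_0) = 0.043×7.8/2.19×log₁₀(118.4/49.458)
    = 0.15315 × 0.37912 = 0.05806 m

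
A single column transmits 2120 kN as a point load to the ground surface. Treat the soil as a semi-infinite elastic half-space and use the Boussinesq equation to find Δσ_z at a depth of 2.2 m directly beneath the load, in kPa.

Boussinesq vertical stress below a point load on an elastic half-space:
Δσ_z = 3P/(2πz²) · [1 + (r/z)²]^(−5/2)
r/z = 0/2.2 = 0; [1+(r/z)²]^(−5/2) = 1.
Δσ_z = 3×2120/(2π×2.2²) × 1 = 209.14 × 1 = 209.1 kPa

Δσ_z ≈ 209 kPa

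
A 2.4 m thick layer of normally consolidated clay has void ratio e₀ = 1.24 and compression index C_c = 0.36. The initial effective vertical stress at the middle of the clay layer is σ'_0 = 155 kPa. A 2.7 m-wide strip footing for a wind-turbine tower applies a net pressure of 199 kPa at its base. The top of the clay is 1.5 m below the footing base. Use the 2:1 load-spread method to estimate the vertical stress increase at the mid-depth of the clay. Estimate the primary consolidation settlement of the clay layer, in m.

Mid-depth of clay below the footing base: z = 1.5 + 2.4/2 = 2.7 m.
Stress increase at mid-clay by the 2:1 spreading method:
Δσ = qB/(B+z) = 199×2.7/(2.7+2.7) = 99.5 kPa
Final effective stress: σ'_f = σ'_0 + Δσ = 155 + 99.5 = 254.5 kPa.
Normally consolidated clay, so the full stress increment lies on the virgin compression line:
S_c = C_c·H/(1+e₀)·log₁₀(σ'_f/σ'_0) = 0.36×2.4/(1+1.24)×log₁₀(254.5/155)
    = 0.38571 × 0.21536 = 0.08307 m

S_c ≈ 0.0831 m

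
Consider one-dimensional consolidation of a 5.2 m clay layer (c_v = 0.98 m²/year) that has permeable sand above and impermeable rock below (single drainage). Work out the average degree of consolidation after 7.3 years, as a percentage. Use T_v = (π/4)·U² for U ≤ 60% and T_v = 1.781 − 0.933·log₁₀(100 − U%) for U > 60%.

Drainage path length: H_d = H = 5.2 m (single drainage).
T_v = c_v·t/H_d² = 0.98×7.3/5.2² = 0.26457.
T_v = 0.26457 corresponds to the U ≤ 60% branch:
U = √(4T_v/π) = 0.5804

U ≈ 58 %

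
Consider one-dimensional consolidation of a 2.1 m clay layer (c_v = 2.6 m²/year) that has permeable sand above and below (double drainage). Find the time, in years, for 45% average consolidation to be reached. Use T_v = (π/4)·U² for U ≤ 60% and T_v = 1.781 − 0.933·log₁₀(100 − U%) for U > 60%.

Drainage path length: H_d = H/2 = 1.05 m (double drainage).
U ≤ 60%: T_v = (π/4)·U² = (π/4)×0.45² = 0.15904.
t = T_v·H_d²/c_v = 0.15904×1.05²/2.6 = 0.06744 years.

t ≈ 0.0674 years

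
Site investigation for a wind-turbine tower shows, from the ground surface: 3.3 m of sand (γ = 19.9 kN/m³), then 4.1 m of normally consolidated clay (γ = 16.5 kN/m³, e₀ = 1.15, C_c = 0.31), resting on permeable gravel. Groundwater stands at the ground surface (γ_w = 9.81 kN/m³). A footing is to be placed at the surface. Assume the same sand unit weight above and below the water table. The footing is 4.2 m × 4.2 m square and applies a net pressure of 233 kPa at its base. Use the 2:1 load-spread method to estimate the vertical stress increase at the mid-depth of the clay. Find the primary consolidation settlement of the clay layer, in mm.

S_c ≈ 173 mm

Mid-depth of clay below the ground surface: z = 3.3 + 4.1/2 = 5.35 m.
Total vertical stress at mid-clay: σ_v = 19.9×3.3 + 16.5×2.05 = 99.495 kPa.
Pore pressure: u = 9.81×(5.35 − 0) = 52.483 kPa.
Initial effective stress: σ'_0 = σ_v − u = 99.495 − 52.483 = 47.012 kPa.
Stress increase at mid-clay by the 2:1 spreading method:
Δσ = qBL/((B+z)(L+z)) = 233×4.2×4.2/((4.2+5.35)(4.2+5.35)) = 45.066 kPa
Final effective stress: σ'_f = σ'_0 + Δσ = 47.012 + 45.066 = 92.078 kPa.
Normally consolidated clay, so the full stress increment lies on the virgin compression line:
S_c = C_c·H/(1+e₀)·log₁₀(σ'_f/σ'_0) = 0.31×4.1/(1+1.15)×log₁₀(92.078/47.012)
    = 0.59116 × 0.29195 = 0.1726 m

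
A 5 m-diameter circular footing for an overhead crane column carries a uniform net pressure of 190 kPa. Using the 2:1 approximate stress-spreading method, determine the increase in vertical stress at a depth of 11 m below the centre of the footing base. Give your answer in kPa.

By the 2:1 method the load spreads at 1 horizontal : 2 vertical, so at depth z the loaded area has grown by z in each plan dimension:
Δσ ≈ qD²/(D+z)² = 190×5²/(5+11)² = 18.555 kPa

Δσ_z ≈ 18.6 kPa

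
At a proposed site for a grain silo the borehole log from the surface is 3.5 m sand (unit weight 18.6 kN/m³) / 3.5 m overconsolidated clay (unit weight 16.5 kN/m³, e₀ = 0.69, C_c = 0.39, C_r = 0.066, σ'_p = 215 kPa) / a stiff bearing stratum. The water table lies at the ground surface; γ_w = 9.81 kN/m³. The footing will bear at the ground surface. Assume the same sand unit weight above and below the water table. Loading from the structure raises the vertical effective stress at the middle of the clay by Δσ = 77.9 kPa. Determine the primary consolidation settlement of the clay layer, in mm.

S_c ≈ 61.8 mm

Mid-depth of clay below the ground surface: z = 3.5 + 3.5/2 = 5.25 m.
Total vertical stress at mid-clay: σ_v = 18.6×3.5 + 16.5×1.75 = 93.975 kPa.
Pore pressure: u = 9.81×(5.25 − 0) = 51.503 kPa.
Initial effective stress: σ'_0 = σ_v − u = 93.975 − 51.503 = 42.472 kPa.
Final effective stress: σ'_f = 42.472 + 77.9 = 120.37 kPa.
σ'_f = 120.37 ≤ σ'_p = 215 kPa, so the clay remains overconsolidated and only the recompression index applies:
S_c = C_r·H/(1+e₀)·log₁₀(σ'_f/σ'_0) = 0.066×3.5/1.69×log₁₀(120.37/42.472)
    = 0.13669 × 0.45242 = 0.06184 m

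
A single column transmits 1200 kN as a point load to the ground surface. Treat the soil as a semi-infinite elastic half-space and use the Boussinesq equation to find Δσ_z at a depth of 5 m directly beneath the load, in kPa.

Boussinesq vertical stress below a point load on an elastic half-space:
Δσ_z = 3P/(2πz²) · [1 + (r/z)²]^(−5/2)
r/z = 0/5 = 0; [1+(r/z)²]^(−5/2) = 1.
Δσ_z = 3×1200/(2π×5²) × 1 = 22.918 × 1 = 22.92 kPa

Δσ_z ≈ 22.9 kPa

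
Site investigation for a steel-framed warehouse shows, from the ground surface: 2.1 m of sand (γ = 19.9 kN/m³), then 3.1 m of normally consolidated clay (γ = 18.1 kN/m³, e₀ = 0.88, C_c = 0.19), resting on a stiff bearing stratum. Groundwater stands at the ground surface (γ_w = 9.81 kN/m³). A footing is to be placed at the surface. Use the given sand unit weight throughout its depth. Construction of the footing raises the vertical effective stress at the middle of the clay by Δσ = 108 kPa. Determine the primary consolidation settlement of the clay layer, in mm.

Mid-depth of clay below the ground surface: z = 2.1 + 3.1/2 = 3.65 m.
Total vertical stress at mid-clay: σ_v = 19.9×2.1 + 18.1×1.55 = 69.845 kPa.
Pore pressure: u = 9.81×(3.65 − 0) = 35.806 kPa.
Initial effective stress: σ'_0 = σ_v − u = 69.845 − 35.806 = 34.039 kPa.
Final effective stress: σ'_f = σ'_0 + Δσ = 34.039 + 108 = 142.04 kPa.
Normally consolidated clay, so the full stress increment lies on the virgin compression line:
S_c = C_c·H/(1+e₀)·log₁₀(σ'_f/σ'_0) = 0.19×3.1/(1+0.88)×log₁₀(142.04/34.039)
    = 0.3133 × 0.62043 = 0.1944 m

S_c ≈ 194 mm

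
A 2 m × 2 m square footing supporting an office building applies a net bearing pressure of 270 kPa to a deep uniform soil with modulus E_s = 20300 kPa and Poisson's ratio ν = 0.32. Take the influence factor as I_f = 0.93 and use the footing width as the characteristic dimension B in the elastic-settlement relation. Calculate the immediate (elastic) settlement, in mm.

Immediate (elastic) settlement: S_e = q·B·(1−ν²)/E_s · I_f.
S_e = 270 × 2 × (1 − 0.32²) / 20300 × 0.93
    = 270 × 2 × 0.8976 / 20300 × 0.93
    = 0.02221 m = 22.21 mm

S_e ≈ 22.2 mm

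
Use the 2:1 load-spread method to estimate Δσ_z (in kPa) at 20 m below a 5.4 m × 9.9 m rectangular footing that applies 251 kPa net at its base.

Δσ_z ≈ 17.7 kPa

By the 2:1 method the load spreads at 1 horizontal : 2 vertical, so at depth z the loaded area has grown by z in each plan dimension:
Δσ = qBL/((B+z)(L+z)) = 251×5.4×9.9/((5.4+20)(9.9+20)) = 17.668 kPa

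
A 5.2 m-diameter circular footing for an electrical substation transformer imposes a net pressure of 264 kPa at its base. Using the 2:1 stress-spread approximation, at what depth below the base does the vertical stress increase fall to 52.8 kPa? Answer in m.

2:1 spreading — at depth z the loaded area has grown by z in each plan dimension:
qD²/(D+z)² = Δσ_z ⇒ z = D(√(q/Δσ_z) − 1) = 5.2×(√(264/52.8) − 1) = 6.428 m

z ≈ 6.43 m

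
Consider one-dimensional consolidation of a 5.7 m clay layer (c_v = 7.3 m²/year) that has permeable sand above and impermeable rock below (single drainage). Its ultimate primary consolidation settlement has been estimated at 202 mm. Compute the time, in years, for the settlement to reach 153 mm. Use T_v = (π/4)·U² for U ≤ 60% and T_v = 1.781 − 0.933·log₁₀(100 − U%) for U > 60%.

t ≈ 2.18 years

Drainage path length: H_d = H = 5.7 m (single drainage).
U = S(t)/S_ult = 153/202 = 0.7574.
U > 60%: T_v = 1.781 − 0.933·log₁₀(100 − 75.743) = 0.48894.
t = T_v·H_d²/c_v = 0.48894×5.7²/7.3 = 2.176 years.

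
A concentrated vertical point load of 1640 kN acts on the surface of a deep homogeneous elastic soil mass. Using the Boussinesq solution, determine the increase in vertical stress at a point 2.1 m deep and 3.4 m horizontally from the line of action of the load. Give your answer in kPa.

Boussinesq vertical stress below a point load on an elastic half-space:
Δσ_z = 3P/(2πz²) · [1 + (r/z)²]^(−5/2)
r/z = 3.4/2.1 = 1.619; [1+(r/z)²]^(−5/2) = 0.040071.
Δσ_z = 3×1640/(2π×2.1²) × 0.040071 = 177.56 × 0.040071 = 7.115 kPa

Δσ_z ≈ 7.12 kPa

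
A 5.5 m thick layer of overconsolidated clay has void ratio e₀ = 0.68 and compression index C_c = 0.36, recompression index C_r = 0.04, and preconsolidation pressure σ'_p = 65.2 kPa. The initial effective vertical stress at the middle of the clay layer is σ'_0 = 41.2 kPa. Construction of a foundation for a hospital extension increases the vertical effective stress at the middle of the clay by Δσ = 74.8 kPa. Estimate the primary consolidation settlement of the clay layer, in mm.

Final effective stress: σ'_f = 41.2 + 74.8 = 116 kPa.
σ'_f = 116 > σ'_p = 65.2 kPa, so the stress path crosses the preconsolidation pressure — recompression up to σ'_p, then virgin compression beyond:
S_c = H/(1+e₀)·[C_r·log₁₀(σ'_p/σ'_0) + C_c·log₁₀(σ'_f/σ'_p)]
    = 5.5/1.68 × [0.04×log₁₀(65.2/41.2) + 0.36×log₁₀(116/65.2)]
    = 3.2738 × [0.007974 + 0.090076] = 0.321 m

S_c ≈ 321 mm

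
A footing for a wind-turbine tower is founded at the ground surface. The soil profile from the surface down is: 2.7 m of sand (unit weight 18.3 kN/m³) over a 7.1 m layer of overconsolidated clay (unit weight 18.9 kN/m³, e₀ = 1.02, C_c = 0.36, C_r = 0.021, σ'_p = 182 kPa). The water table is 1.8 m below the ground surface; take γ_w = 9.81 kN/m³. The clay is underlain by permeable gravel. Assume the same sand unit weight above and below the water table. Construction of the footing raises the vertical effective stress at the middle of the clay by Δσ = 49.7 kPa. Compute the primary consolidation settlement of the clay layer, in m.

S_c ≈ 0.0167 m

Mid-depth of clay below the ground surface: z = 2.7 + 7.1/2 = 6.25 m.
Total vertical stress at mid-clay: σ_v = 18.3×2.7 + 18.9×3.55 = 116.5 kPa.
Pore pressure: u = 9.81×(6.25 − 1.8) = 43.655 kPa.
Initial effective stress: σ'_0 = σ_v − u = 116.5 − 43.655 = 72.845 kPa.
Final effective stress: σ'_f = 72.845 + 49.7 = 122.55 kPa.
σ'_f = 122.55 ≤ σ'_p = 182 kPa, so the clay remains overconsolidated and only the recompression index applies:
S_c = C_r·H/(1+e₀)·log₁₀(σ'_f/σ'_0) = 0.021×7.1/2.02×log₁₀(122.55/72.845)
    = 0.073813 × 0.22591 = 0.01668 m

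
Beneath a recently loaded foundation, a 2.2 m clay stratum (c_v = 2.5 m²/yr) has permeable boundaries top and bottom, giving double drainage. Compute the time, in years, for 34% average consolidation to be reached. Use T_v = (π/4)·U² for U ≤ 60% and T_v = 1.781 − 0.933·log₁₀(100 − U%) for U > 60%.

Drainage path length: H_d = H/2 = 1.1 m (double drainage).
U ≤ 60%: T_v = (π/4)·U² = (π/4)×0.34² = 0.090792.
t = T_v·H_d²/c_v = 0.090792×1.1²/2.5 = 0.04394 years.

t ≈ 0.0439 years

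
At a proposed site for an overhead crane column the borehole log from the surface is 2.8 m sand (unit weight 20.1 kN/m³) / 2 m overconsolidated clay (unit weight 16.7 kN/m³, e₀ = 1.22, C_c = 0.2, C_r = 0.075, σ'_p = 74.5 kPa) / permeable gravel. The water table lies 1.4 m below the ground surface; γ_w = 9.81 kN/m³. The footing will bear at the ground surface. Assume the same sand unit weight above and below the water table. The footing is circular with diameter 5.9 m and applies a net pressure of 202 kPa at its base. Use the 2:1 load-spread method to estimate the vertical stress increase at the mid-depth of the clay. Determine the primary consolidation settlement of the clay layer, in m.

S_c ≈ 0.052 m

Mid-depth of clay below the ground surface: z = 2.8 + 2/2 = 3.8 m.
Total vertical stress at mid-clay: σ_v = 20.1×2.8 + 16.7×1 = 72.98 kPa.
Pore pressure: u = 9.81×(3.8 − 1.4) = 23.544 kPa.
Initial effective stress: σ'_0 = σ_v − u = 72.98 − 23.544 = 49.436 kPa.
Stress increase at mid-clay by the 2:1 spreading method:
Δσ ≈ qD²/(D+z)² = 202×5.9²/(5.9+3.8)² = 74.733 kPa
Final effective stress: σ'_f = 49.436 + 74.733 = 124.17 kPa.
σ'_f = 124.17 > σ'_p = 74.5 kPa, so the stress path crosses the preconsolidation pressure — recompression up to σ'_p, then virgin compression beyond:
S_c = H/(1+e₀)·[C_r·log₁₀(σ'_p/σ'_0) + C_c·log₁₀(σ'_f/σ'_p)]
    = 2/2.22 × [0.075×log₁₀(74.5/49.436) + 0.2×log₁₀(124.17/74.5)]
    = 0.9009 × [0.013358 + 0.044372] = 0.05201 m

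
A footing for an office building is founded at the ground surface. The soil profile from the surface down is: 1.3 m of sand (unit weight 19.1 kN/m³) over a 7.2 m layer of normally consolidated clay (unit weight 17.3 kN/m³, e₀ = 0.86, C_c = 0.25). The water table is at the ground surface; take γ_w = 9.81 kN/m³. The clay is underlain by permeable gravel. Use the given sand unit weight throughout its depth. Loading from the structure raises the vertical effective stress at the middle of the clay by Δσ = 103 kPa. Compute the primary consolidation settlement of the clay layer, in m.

Mid-depth of clay below the ground surface: z = 1.3 + 7.2/2 = 4.9 m.
Total vertical stress at mid-clay: σ_v = 19.1×1.3 + 17.3×3.6 = 87.11 kPa.
Pore pressure: u = 9.81×(4.9 − 0) = 48.069 kPa.
Initial effective stress: σ'_0 = σ_v − u = 87.11 − 48.069 = 39.041 kPa.
Final effective stress: σ'_f = σ'_0 + Δσ = 39.041 + 103 = 142.04 kPa.
Normally consolidated clay, so the full stress increment lies on the virgin compression line:
S_c = C_c·H/(1+e₀)·log₁₀(σ'_f/σ'_0) = 0.25×7.2/(1+0.86)×log₁₀(142.04/39.041)
    = 0.96774 × 0.56089 = 0.5428 m

S_c ≈ 0.543 m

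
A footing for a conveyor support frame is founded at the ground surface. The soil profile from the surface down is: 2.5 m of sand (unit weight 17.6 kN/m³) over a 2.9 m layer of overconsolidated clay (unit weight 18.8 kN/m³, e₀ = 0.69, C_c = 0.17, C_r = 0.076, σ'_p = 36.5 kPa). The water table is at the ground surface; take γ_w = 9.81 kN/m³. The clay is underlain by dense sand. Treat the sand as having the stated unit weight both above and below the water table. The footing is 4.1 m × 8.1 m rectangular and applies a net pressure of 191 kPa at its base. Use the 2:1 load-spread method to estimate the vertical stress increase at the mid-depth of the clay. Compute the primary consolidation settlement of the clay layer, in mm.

Mid-depth of clay below the ground surface: z = 2.5 + 2.9/2 = 3.95 m.
Total vertical stress at mid-clay: σ_v = 17.6×2.5 + 18.8×1.45 = 71.26 kPa.
Pore pressure: u = 9.81×(3.95 − 0) = 38.75 kPa.
Initial effective stress: σ'_0 = σ_v − u = 71.26 − 38.75 = 32.51 kPa.
Stress increase at mid-clay by the 2:1 spreading method:
Δσ = qBL/((B+z)(L+z)) = 191×4.1×8.1/((4.1+3.95)(8.1+3.95)) = 65.391 kPa
Final effective stress: σ'_f = 32.51 + 65.391 = 97.901 kPa.
σ'_f = 97.901 > σ'_p = 36.5 kPa, so the stress path crosses the preconsolidation pressure — recompression up to σ'_p, then virgin compression beyond:
S_c = H/(1+e₀)·[C_r·log₁₀(σ'_p/σ'_0) + C_c·log₁₀(σ'_f/σ'_p)]
    = 2.9/1.69 × [0.076×log₁₀(36.5/32.51) + 0.17×log₁₀(97.901/36.5)]
    = 1.716 × [0.003821 + 0.072844] = 0.1316 m

S_c ≈ 132 mm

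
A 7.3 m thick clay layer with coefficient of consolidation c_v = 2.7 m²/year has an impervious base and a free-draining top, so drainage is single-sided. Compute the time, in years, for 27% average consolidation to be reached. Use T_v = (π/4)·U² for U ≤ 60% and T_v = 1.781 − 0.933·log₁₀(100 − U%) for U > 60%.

Drainage path length: H_d = H = 7.3 m (single drainage).
U ≤ 60%: T_v = (π/4)·U² = (π/4)×0.27² = 0.057256.
t = T_v·H_d²/c_v = 0.057256×7.3²/2.7 = 1.13 years.

t ≈ 1.13 years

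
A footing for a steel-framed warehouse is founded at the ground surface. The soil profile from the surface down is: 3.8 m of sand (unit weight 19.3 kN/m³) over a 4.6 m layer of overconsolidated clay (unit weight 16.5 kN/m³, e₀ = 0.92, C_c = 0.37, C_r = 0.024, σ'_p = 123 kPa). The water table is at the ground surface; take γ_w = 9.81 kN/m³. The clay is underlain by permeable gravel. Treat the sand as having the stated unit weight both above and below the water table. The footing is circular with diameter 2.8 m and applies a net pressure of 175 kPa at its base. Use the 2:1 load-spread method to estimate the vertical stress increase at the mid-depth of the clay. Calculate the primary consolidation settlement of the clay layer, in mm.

S_c ≈ 7.25 mm

Mid-depth of clay below the ground surface: z = 3.8 + 4.6/2 = 6.1 m.
Total vertical stress at mid-clay: σ_v = 19.3×3.8 + 16.5×2.3 = 111.29 kPa.
Pore pressure: u = 9.81×(6.1 − 0) = 59.841 kPa.
Initial effective stress: σ'_0 = σ_v − u = 111.29 − 59.841 = 51.449 kPa.
Stress increase at mid-clay by the 2:1 spreading method:
Δσ ≈ qD²/(D+z)² = 175×2.8²/(2.8+6.1)² = 17.321 kPa
Final effective stress: σ'_f = 51.449 + 17.321 = 68.77 kPa.
σ'_f = 68.77 ≤ σ'_p = 123 kPa, so the clay remains overconsolidated and only the recompression index applies:
S_c = C_r·H/(1+e₀)·log₁₀(σ'_f/σ'_0) = 0.024×4.6/1.92×log₁₀(68.77/51.449)
    = 0.057499 × 0.12602 = 0.007246 m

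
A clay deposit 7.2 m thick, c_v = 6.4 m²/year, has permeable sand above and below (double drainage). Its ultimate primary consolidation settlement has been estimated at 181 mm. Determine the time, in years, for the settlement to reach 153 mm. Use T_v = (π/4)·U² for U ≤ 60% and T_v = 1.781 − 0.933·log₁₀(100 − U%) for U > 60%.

Drainage path length: H_d = H/2 = 3.6 m (double drainage).
U = S(t)/S_ult = 153/181 = 0.8453.
U > 60%: T_v = 1.781 − 0.933·log₁₀(100 − 84.53) = 0.67122.
t = T_v·H_d²/c_v = 0.67122×3.6²/6.4 = 1.359 years.

t ≈ 1.36 years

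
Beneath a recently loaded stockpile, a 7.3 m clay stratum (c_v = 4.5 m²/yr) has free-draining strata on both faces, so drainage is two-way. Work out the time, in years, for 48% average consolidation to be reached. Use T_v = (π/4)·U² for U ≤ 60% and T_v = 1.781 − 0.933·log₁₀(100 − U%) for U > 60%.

Drainage path length: H_d = H/2 = 3.65 m (double drainage).
U ≤ 60%: T_v = (π/4)·U² = (π/4)×0.48² = 0.18096.
t = T_v·H_d²/c_v = 0.18096×3.65²/4.5 = 0.5357 years.

t ≈ 0.536 years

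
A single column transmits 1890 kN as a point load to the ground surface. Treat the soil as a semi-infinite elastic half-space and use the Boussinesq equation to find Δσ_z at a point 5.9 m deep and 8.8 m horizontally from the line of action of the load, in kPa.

Δσ_z ≈ 1.39 kPa

Boussinesq vertical stress below a point load on an elastic half-space:
Δσ_z = 3P/(2πz²) · [1 + (r/z)²]^(−5/2)
r/z = 8.8/5.9 = 1.4915; [1+(r/z)²]^(−5/2) = 0.053554.
Δσ_z = 3×1890/(2π×5.9²) × 0.053554 = 25.924 × 0.053554 = 1.388 kPa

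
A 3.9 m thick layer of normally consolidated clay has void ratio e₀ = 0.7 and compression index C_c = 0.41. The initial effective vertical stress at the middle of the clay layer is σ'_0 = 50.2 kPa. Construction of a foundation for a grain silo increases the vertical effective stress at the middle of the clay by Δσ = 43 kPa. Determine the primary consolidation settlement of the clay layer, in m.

S_c ≈ 0.253 m

Final effective stress: σ'_f = σ'_0 + Δσ = 50.2 + 43 = 93.2 kPa.
Normally consolidated clay, so the full stress increment lies on the virgin compression line:
S_c = C_c·H/(1+e₀)·log₁₀(σ'_f/σ'_0) = 0.41×3.9/(1+0.7)×log₁₀(93.2/50.2)
    = 0.94059 × 0.26871 = 0.2527 m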